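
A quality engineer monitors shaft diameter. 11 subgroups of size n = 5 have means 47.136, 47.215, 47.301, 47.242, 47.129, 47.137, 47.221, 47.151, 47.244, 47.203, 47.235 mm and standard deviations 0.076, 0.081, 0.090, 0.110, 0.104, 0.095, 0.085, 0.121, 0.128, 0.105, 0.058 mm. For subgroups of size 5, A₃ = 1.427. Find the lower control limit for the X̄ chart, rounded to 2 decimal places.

47.06

X̄̄ = (47.136 + 47.215 + 47.301 + 47.242 + 47.129 + 47.137 + 47.221 + 47.151 + 47.244 + 47.203 + 47.235) / 11 = 47.2013
s̄ = (0.076 + 0.081 + 0.090 + 0.110 + 0.104 + 0.095 + 0.085 + 0.121 + 0.128 + 0.105 + 0.058) / 11 = 0.0957
LCL = X̄̄ − A₃·s̄ = 47.2013 − 1.427 × 0.0957 = 47.0647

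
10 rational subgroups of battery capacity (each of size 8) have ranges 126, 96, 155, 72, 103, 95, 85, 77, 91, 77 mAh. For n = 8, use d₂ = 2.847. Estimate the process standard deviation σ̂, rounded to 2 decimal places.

34.32

R̄ = (126 + 96 + 155 + 72 + 103 + 95 + 85 + 77 + 91 + 77) / 10 = 97.7000
σ̂ = R̄ / d₂ = 97.7000 / 2.847 = 34.3168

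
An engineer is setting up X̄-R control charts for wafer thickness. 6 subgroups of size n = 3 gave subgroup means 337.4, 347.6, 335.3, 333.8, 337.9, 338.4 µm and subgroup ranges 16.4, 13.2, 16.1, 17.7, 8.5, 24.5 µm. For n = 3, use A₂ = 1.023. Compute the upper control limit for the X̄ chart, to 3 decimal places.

X̄̄ = (337.4 + 347.6 + 335.3 + 333.8 + 337.9 + 338.4) / 6 = 2030.4000 / 6 = 338.4000
R̄ = (16.4 + 13.2 + 16.1 + 17.7 + 8.5 + 24.5) / 6 = 96.4000 / 6 = 16.0667
UCL = X̄̄ + A₂·R̄ = 338.4000 + 1.023 × 16.0667 = 354.8362

354.836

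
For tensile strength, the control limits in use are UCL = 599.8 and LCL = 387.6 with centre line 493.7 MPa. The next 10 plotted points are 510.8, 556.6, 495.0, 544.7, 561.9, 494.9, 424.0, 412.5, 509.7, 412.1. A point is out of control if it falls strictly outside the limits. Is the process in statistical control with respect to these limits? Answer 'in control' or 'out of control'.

All 10 points lie within [387.6, 599.8].

in control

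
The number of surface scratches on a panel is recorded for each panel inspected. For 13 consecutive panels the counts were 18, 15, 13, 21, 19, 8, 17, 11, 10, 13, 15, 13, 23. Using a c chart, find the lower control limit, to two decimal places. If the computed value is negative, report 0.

c̄ = (18 + 15 + 13 + 21 + 19 + 8 + 17 + 11 + 10 + 13 + 15 + 13 + 23) / 13 = 196 / 13 = 15.0769
LCL = c̄ − 3√c̄ = 15.0769 − 3 × 3.8829 = 3.4282

3.43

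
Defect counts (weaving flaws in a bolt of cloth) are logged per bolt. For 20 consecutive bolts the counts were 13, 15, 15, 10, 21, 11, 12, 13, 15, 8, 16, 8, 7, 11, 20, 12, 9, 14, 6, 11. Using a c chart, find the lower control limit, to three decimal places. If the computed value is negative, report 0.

c̄ = (13 + 15 + 15 + 10 + 21 + 11 + 12 + 13 + 15 + 8 + 16 + 8 + 7 + 11 + 20 + 12 + 9 + 14 + 6 + 11) / 20 = 247 / 20 = 12.3500
LCL = c̄ − 3√c̄ = 12.3500 − 3 × 3.5143 = 1.8072

1.807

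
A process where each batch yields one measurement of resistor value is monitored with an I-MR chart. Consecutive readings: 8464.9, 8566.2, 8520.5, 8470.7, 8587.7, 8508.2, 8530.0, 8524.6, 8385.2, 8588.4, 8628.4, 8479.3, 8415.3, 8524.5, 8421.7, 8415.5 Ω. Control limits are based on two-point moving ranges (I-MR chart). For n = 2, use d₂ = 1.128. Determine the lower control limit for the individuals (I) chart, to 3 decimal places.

8283.079

X̄ = (8464.9 + 8566.2 + 8520.5 + 8470.7 + 8587.7 + 8508.2 + 8530.0 + 8524.6 + 8385.2 + 8588.4 + 8628.4 + 8479.3 + 8415.3 + 8524.5 + 8421.7 + 8415.5) / 16 = 8501.9438
Moving ranges: 101.3, 45.7, 49.8, 117.0, 79.5, 21.8, 5.4, 139.4, 203.2, 40.0, 149.1, 64.0, 109.2, 102.8, 6.2; M̄R̄ = 1234.4000 / 15 = 82.2933
LCL = X̄ − 3·M̄R̄/d₂ = 8501.9438 − 3 × 82.2933 / 1.128 = 8283.0785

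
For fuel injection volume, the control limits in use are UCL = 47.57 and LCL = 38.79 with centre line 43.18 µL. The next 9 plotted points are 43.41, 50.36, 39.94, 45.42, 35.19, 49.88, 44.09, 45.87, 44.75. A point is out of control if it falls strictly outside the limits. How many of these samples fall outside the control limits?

Compare each point to [38.79, 47.57]: sample 2 = 50.36 > UCL; sample 5 = 35.19 < LCL; sample 6 = 49.88 > UCL.

3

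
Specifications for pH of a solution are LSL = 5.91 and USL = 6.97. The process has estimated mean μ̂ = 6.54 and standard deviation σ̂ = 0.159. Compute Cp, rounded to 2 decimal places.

1.11

Cp = (USL − LSL) / (6σ̂) = (6.97 − 5.91) / (6 × 0.159) = 1.0600 / 0.9540 = 1.1111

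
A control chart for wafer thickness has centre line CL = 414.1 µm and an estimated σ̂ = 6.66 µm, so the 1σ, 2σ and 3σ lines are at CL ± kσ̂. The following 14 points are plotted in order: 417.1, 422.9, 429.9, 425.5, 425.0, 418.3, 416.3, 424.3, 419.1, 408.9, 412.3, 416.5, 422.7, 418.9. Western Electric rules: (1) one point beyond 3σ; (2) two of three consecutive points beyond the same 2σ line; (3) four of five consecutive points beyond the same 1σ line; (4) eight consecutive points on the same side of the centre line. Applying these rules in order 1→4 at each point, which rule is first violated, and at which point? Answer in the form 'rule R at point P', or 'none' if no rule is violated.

rule 3 at point 5

Zone of each point (C = within 1σ̂, B = 1σ̂–2σ̂, A = 2σ̂–3σ̂, * = beyond 3σ̂; sign = side of CL): 1:+C, 2:+B, 3:+A, 4:+B, 5:+B, 6:+C, 7:+C, 8:+B, 9:+C, 10:-C, 11:-C, 12:+C, 13:+B, 14:+C
Rule 3 (four of five consecutive points beyond the same 1σ limit) is satisfied at point 5.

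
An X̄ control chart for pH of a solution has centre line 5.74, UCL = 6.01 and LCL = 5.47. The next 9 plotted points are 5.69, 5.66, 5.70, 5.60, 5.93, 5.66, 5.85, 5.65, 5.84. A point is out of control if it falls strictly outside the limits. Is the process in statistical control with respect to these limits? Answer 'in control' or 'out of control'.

All 9 points lie within [5.47, 6.01].

in control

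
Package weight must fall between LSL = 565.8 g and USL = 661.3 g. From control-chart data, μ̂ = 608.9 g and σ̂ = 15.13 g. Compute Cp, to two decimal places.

Cp = (USL − LSL) / (6σ̂) = (661.3 − 565.8) / (6 × 15.13) = 95.5000 / 90.7800 = 1.0520

1.05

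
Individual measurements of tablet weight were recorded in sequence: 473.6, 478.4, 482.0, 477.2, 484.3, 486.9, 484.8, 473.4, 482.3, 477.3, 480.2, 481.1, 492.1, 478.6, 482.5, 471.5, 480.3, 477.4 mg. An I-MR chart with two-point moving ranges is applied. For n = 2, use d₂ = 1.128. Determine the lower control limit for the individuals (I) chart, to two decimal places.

463.76

X̄ = (473.6 + 478.4 + 482.0 + 477.2 + 484.3 + 486.9 + 484.8 + 473.4 + 482.3 + 477.3 + 480.2 + 481.1 + 492.1 + 478.6 + 482.5 + 471.5 + 480.3 + 477.4) / 18 = 480.2167
Moving ranges: 4.8, 3.6, 4.8, 7.1, 2.6, 2.1, 11.4, 8.9, 5.0, 2.9, 0.9, 11.0, 13.5, 3.9, 11.0, 8.8, 2.9; M̄R̄ = 105.2000 / 17 = 6.1882
LCL = X̄ − 3·M̄R̄/d₂ = 480.2167 − 3 × 6.1882 / 1.128 = 463.7586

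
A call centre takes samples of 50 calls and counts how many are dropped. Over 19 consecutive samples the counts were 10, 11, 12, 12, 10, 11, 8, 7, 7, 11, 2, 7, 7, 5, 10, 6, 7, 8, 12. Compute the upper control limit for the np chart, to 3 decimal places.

16.577

p̄ = Σdᵢ / (k·n) = 163 / (19 × 50) = 0.17158
UCL = np̄ + 3·√(np̄(1−p̄)) = 8.5789 + 3 × √(8.5789×0.82842) = 8.5789 + 3 × 2.6659 = 16.5766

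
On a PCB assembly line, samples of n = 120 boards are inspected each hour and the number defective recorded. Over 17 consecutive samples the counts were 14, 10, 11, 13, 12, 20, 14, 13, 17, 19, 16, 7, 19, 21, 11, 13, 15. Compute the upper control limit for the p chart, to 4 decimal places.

p̄ = Σdᵢ / (k·n) = 245 / (17 × 120) = 0.12010
UCL = p̄ + 3·√(p̄(1−p̄)/n) = 0.12010 + 3 × √(0.12010×0.87990/120) = 0.12010 + 3 × 0.02968 = 0.20912

0.2091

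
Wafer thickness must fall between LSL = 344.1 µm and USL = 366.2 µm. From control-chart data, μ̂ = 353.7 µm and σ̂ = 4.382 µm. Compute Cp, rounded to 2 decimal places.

0.84

Cp = (USL − LSL) / (6σ̂) = (366.2 − 344.1) / (6 × 4.382) = 22.1000 / 26.2920 = 0.8406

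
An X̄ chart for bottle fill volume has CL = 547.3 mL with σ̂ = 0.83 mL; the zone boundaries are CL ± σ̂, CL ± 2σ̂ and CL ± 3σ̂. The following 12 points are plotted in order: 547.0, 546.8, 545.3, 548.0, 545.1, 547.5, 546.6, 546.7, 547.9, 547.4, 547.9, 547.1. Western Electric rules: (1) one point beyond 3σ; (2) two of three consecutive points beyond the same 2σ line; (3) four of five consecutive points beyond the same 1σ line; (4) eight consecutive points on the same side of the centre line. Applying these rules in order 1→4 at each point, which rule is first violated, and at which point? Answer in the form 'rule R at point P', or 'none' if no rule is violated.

rule 2 at point 5

Zone of each point (C = within 1σ̂, B = 1σ̂–2σ̂, A = 2σ̂–3σ̂, * = beyond 3σ̂; sign = side of CL): 1:-C, 2:-C, 3:-A, 4:+C, 5:-A, 6:+C, 7:-C, 8:-C, 9:+C, 10:+C, 11:+C, 12:-C
Rule 2 (two of three consecutive points beyond the same 2σ limit) is satisfied at point 5.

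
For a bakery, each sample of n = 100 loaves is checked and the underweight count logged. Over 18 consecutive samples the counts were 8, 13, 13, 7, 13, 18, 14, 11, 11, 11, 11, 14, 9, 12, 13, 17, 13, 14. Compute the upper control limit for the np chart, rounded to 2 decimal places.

p̄ = Σdᵢ / (k·n) = 222 / (18 × 100) = 0.12333
UCL = np̄ + 3·√(np̄(1−p̄)) = 12.3333 + 3 × √(12.3333×0.87667) = 12.3333 + 3 × 3.2882 = 22.1979

22.20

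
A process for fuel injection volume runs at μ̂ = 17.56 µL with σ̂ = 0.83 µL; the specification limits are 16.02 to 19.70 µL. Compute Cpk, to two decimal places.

0.62

Cpu = (USL − μ̂) / (3σ̂) = (19.70 − 17.56) / (3 × 0.83) = 0.8594; Cpl = (μ̂ − LSL) / (3σ̂) = (17.56 − 16.02) / (3 × 0.83) = 0.6185; Cpk = min(Cpu, Cpl) = 0.6185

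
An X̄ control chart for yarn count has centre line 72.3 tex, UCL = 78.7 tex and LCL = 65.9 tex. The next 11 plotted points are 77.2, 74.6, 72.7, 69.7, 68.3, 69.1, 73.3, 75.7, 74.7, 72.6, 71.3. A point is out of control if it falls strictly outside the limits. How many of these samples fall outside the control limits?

0

All 11 points lie within [65.9, 78.7].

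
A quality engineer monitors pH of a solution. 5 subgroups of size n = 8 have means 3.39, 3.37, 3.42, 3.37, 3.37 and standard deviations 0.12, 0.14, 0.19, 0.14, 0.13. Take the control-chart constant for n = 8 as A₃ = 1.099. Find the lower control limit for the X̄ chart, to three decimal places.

X̄̄ = (3.39 + 3.37 + 3.42 + 3.37 + 3.37) / 5 = 3.3840
s̄ = (0.12 + 0.14 + 0.19 + 0.14 + 0.13) / 5 = 0.1440
LCL = X̄̄ − A₃·s̄ = 3.3840 − 1.099 × 0.1440 = 3.2257

3.226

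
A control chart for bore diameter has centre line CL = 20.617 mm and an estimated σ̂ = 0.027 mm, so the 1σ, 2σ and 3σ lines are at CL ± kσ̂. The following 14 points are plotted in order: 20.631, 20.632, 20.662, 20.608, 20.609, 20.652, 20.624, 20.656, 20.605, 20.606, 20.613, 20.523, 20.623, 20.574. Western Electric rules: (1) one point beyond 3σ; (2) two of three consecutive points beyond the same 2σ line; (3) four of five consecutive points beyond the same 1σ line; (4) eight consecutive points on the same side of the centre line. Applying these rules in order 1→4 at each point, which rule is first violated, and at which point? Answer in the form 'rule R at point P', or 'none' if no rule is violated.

Zone of each point (C = within 1σ̂, B = 1σ̂–2σ̂, A = 2σ̂–3σ̂, * = beyond 3σ̂; sign = side of CL): 1:+C, 2:+C, 3:+B, 4:-C, 5:-C, 6:+B, 7:+C, 8:+B, 9:-C, 10:-C, 11:-C, 12:-*, 13:+C, 14:-B
Rule 1 (one point beyond the 3σ limits) is satisfied at point 12.

rule 1 at point 12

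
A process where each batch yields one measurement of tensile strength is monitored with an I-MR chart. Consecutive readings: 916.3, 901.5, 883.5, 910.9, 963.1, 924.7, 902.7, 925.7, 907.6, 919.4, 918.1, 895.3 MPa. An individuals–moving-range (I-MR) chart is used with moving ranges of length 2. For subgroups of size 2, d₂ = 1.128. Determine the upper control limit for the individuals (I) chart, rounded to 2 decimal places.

974.46

X̄ = (916.3 + 901.5 + 883.5 + 910.9 + 963.1 + 924.7 + 902.7 + 925.7 + 907.6 + 919.4 + 918.1 + 895.3) / 12 = 914.0667
Moving ranges: 14.8, 18.0, 27.4, 52.2, 38.4, 22.0, 23.0, 18.1, 11.8, 1.3, 22.8; M̄R̄ = 249.8000 / 11 = 22.7091
UCL = X̄ + 3·M̄R̄/d₂ = 914.0667 + 3 × 22.7091 / 1.128 = 974.4632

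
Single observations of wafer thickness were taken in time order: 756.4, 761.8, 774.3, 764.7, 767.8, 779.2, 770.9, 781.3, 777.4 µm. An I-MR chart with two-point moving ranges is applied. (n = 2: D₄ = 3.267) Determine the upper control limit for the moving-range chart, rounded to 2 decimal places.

Moving ranges: 5.4, 12.5, 9.6, 3.1, 11.4, 8.3, 10.4, 3.9; M̄R̄ = 64.6000 / 8 = 8.0750
UCL_MR = D₄·M̄R̄ = 3.267 × 8.0750 = 26.3810

26.38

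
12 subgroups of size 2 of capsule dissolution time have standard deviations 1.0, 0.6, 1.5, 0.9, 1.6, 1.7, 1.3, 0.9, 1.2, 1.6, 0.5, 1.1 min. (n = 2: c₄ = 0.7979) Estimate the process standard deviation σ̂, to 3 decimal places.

s̄ = (1.0 + 0.6 + 1.5 + 0.9 + 1.6 + 1.7 + 1.3 + 0.9 + 1.2 + 1.6 + 0.5 + 1.1) / 12 = 1.1583
σ̂ = s̄ / c₄ = 1.1583 / 0.7979 = 1.4517

1.452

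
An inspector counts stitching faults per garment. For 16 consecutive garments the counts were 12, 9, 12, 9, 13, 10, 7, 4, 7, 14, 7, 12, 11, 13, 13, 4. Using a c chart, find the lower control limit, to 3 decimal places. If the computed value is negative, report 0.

c̄ = (12 + 9 + 12 + 9 + 13 + 10 + 7 + 4 + 7 + 14 + 7 + 12 + 11 + 13 + 13 + 4) / 16 = 157 / 16 = 9.8125
LCL = c̄ − 3√c̄ = 9.8125 − 3 × 3.1325 = 0.4150

0.415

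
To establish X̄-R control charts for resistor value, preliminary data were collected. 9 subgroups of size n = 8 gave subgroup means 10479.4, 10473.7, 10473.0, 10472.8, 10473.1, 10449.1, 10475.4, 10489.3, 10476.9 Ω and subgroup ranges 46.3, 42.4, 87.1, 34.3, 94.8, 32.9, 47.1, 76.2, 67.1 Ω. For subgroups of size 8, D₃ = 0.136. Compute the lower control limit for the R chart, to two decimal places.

7.98

R̄ = (46.3 + 42.4 + 87.1 + 34.3 + 94.8 + 32.9 + 47.1 + 76.2 + 67.1) / 9 = 528.2000 / 9 = 58.6889
LCL_R = D₃·R̄ = 0.136 × 58.6889 = 7.9817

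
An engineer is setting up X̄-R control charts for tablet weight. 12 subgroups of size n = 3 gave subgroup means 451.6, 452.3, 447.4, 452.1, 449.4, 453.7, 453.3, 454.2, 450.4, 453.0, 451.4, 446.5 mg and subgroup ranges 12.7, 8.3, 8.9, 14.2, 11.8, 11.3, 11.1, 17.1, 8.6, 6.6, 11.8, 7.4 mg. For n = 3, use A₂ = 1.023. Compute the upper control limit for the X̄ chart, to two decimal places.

X̄̄ = (451.6 + 452.3 + 447.4 + 452.1 + 449.4 + 453.7 + 453.3 + 454.2 + 450.4 + 453.0 + 451.4 + 446.5) / 12 = 5415.3000 / 12 = 451.2750
R̄ = (12.7 + 8.3 + 8.9 + 14.2 + 11.8 + 11.3 + 11.1 + 17.1 + 8.6 + 6.6 + 11.8 + 7.4) / 12 = 129.8000 / 12 = 10.8167
UCL = X̄̄ + A₂·R̄ = 451.2750 + 1.023 × 10.8167 = 462.3405

462.34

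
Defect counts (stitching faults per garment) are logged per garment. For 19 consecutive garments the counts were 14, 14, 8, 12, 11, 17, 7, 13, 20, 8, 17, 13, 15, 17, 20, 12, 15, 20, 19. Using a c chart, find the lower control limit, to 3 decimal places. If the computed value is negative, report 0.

c̄ = (14 + 14 + 8 + 12 + 11 + 17 + 7 + 13 + 20 + 8 + 17 + 13 + 15 + 17 + 20 + 12 + 15 + 20 + 19) / 19 = 272 / 19 = 14.3158
LCL = c̄ − 3√c̄ = 14.3158 − 3 × 3.7836 = 2.9649

2.965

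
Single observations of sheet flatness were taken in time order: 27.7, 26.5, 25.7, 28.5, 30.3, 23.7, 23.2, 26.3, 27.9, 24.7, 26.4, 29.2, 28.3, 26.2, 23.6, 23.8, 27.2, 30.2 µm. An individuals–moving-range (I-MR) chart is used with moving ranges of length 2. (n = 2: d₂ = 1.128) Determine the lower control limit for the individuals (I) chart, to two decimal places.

X̄ = (27.7 + 26.5 + 25.7 + 28.5 + 30.3 + 23.7 + 23.2 + 26.3 + 27.9 + 24.7 + 26.4 + 29.2 + 28.3 + 26.2 + 23.6 + 23.8 + 27.2 + 30.2) / 18 = 26.6333
Moving ranges: 1.2, 0.8, 2.8, 1.8, 6.6, 0.5, 3.1, 1.6, 3.2, 1.7, 2.8, 0.9, 2.1, 2.6, 0.2, 3.4, 3.0; M̄R̄ = 38.3000 / 17 = 2.2529
LCL = X̄ − 3·M̄R̄/d₂ = 26.6333 − 3 × 2.2529 / 1.128 = 20.6415

20.64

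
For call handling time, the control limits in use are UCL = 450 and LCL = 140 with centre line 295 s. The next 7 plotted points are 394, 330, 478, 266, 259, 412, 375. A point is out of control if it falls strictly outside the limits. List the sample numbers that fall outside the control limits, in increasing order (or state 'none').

3

Compare each point to [140, 450]: sample 3 = 478 > UCL.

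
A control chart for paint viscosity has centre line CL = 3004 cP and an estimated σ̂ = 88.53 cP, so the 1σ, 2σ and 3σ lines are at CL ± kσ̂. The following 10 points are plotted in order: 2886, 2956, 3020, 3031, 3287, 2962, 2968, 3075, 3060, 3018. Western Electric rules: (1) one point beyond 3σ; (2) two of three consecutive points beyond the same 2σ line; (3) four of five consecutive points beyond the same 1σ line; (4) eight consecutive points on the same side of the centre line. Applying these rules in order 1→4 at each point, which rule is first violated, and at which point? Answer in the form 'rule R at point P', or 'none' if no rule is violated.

Zone of each point (C = within 1σ̂, B = 1σ̂–2σ̂, A = 2σ̂–3σ̂, * = beyond 3σ̂; sign = side of CL): 1:-B, 2:-C, 3:+C, 4:+C, 5:+*, 6:-C, 7:-C, 8:+C, 9:+C, 10:+C
Rule 1 (one point beyond the 3σ limits) is satisfied at point 5.

rule 1 at point 5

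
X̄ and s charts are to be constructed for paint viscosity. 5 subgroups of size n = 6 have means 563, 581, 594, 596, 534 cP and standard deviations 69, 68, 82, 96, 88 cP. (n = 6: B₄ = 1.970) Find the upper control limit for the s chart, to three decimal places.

s̄ = (69 + 68 + 82 + 96 + 88) / 5 = 80.6000
UCL_s = B₄·s̄ = 1.970 × 80.6000 = 158.7820

158.782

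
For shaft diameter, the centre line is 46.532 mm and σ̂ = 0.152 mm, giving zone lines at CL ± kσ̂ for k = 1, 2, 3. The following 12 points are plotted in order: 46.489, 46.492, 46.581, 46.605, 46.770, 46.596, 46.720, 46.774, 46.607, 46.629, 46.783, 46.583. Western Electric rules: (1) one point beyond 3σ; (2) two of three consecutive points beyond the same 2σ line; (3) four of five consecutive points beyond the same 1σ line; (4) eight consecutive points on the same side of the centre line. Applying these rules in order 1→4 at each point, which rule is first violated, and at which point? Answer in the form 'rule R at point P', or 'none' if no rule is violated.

Zone of each point (C = within 1σ̂, B = 1σ̂–2σ̂, A = 2σ̂–3σ̂, * = beyond 3σ̂; sign = side of CL): 1:-C, 2:-C, 3:+C, 4:+C, 5:+B, 6:+C, 7:+B, 8:+B, 9:+C, 10:+C, 11:+B, 12:+C
Rule 4 (eight consecutive points on the same side of the centre line) is satisfied at point 10.

rule 4 at point 10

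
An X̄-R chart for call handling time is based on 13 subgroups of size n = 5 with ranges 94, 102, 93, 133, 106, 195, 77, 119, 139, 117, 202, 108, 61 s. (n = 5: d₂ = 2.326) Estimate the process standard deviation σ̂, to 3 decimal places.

51.128

R̄ = (94 + 102 + 93 + 133 + 106 + 195 + 77 + 119 + 139 + 117 + 202 + 108 + 61) / 13 = 118.9231
σ̂ = R̄ / d₂ = 118.9231 / 2.326 = 51.1277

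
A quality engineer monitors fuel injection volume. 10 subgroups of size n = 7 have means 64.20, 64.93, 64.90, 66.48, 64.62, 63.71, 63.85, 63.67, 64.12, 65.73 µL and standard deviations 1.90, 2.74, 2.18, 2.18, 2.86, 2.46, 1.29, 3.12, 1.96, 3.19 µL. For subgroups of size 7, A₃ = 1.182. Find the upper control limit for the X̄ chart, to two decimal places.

X̄̄ = (64.20 + 64.93 + 64.90 + 66.48 + 64.62 + 63.71 + 63.85 + 63.67 + 64.12 + 65.73) / 10 = 64.6210
s̄ = (1.90 + 2.74 + 2.18 + 2.18 + 2.86 + 2.46 + 1.29 + 3.12 + 1.96 + 3.19) / 10 = 2.3880
UCL = X̄̄ + A₃·s̄ = 64.6210 + 1.182 × 2.3880 = 67.4436

67.44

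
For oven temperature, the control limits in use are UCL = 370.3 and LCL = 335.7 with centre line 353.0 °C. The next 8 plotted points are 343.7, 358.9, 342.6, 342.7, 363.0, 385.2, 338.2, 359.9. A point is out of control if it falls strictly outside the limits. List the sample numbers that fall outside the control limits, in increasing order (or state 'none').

Compare each point to [335.7, 370.3]: sample 6 = 385.2 > UCL.

6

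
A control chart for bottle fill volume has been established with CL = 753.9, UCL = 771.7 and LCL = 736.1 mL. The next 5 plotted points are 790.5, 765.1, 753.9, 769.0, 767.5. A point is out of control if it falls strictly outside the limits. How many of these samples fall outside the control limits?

Compare each point to [736.1, 771.7]: sample 1 = 790.5 > UCL.

1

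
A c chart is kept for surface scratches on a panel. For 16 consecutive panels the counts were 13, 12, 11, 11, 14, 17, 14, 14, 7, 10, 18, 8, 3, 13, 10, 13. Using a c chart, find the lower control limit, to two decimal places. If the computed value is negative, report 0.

c̄ = (13 + 12 + 11 + 11 + 14 + 17 + 14 + 14 + 7 + 10 + 18 + 8 + 3 + 13 + 10 + 13) / 16 = 188 / 16 = 11.7500
LCL = c̄ − 3√c̄ = 11.7500 − 3 × 3.4278 = 1.4665

1.47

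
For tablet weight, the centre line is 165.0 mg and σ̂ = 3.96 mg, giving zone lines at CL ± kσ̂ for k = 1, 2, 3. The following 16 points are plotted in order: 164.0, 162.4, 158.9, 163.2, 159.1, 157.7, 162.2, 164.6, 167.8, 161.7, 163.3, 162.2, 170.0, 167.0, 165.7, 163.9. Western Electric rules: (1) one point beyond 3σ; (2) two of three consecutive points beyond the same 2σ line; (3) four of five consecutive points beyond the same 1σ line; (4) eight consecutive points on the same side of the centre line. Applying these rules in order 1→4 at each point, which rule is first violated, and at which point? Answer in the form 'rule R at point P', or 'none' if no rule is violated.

rule 4 at point 8

Zone of each point (C = within 1σ̂, B = 1σ̂–2σ̂, A = 2σ̂–3σ̂, * = beyond 3σ̂; sign = side of CL): 1:-C, 2:-C, 3:-B, 4:-C, 5:-B, 6:-B, 7:-C, 8:-C, 9:+C, 10:-C, 11:-C, 12:-C, 13:+B, 14:+C, 15:+C, 16:-C
Rule 4 (eight consecutive points on the same side of the centre line) is satisfied at point 8.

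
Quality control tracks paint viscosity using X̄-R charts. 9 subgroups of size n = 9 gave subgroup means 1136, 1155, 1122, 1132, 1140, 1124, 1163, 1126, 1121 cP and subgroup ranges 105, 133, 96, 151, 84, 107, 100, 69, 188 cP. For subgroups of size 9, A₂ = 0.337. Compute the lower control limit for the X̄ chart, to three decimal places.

1096.764

X̄̄ = (1136 + 1155 + 1122 + 1132 + 1140 + 1124 + 1163 + 1126 + 1121) / 9 = 10219.0000 / 9 = 1135.4444
R̄ = (105 + 133 + 96 + 151 + 84 + 107 + 100 + 69 + 188) / 9 = 1033.0000 / 9 = 114.7778
LCL = X̄̄ − A₂·R̄ = 1135.4444 − 0.337 × 114.7778 = 1096.7643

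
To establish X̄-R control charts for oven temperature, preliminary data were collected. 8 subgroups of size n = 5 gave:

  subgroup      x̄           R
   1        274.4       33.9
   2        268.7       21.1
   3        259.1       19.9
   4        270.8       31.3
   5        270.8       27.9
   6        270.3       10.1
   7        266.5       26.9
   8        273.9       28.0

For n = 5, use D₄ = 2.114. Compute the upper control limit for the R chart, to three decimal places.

52.612

R̄ = (33.9 + 21.1 + 19.9 + 31.3 + 27.9 + 10.1 + 26.9 + 28.0) / 8 = 199.1000 / 8 = 24.8875
UCL_R = D₄·R̄ = 2.114 × 24.8875 = 52.6122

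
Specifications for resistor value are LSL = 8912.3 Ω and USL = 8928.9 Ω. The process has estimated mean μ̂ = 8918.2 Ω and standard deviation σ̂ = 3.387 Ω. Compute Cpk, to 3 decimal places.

Cpu = (USL − μ̂) / (3σ̂) = (8928.9 − 8918.2) / (3 × 3.387) = 1.0530; Cpl = (μ̂ − LSL) / (3σ̂) = (8918.2 − 8912.3) / (3 × 3.387) = 0.5807; Cpk = min(Cpu, Cpl) = 0.5807

0.581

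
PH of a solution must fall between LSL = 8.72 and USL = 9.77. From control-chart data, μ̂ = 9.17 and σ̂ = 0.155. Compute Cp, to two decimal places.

Cp = (USL − LSL) / (6σ̂) = (9.77 − 8.72) / (6 × 0.155) = 1.0500 / 0.9300 = 1.1290

1.13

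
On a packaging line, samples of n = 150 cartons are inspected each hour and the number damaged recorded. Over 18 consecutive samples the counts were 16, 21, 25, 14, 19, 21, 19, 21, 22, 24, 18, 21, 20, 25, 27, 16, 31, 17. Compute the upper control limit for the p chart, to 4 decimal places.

0.2245

p̄ = Σdᵢ / (k·n) = 377 / (18 × 150) = 0.13963
UCL = p̄ + 3·√(p̄(1−p̄)/n) = 0.13963 + 3 × √(0.13963×0.86037/150) = 0.13963 + 3 × 0.02830 = 0.22453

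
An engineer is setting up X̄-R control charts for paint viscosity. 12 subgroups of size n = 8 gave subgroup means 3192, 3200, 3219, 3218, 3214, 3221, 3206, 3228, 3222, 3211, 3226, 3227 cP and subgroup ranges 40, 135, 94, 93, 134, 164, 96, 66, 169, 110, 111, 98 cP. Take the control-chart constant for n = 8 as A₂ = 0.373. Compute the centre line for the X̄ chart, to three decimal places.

X̄̄ = (3192 + 3200 + 3219 + 3218 + 3214 + 3221 + 3206 + 3228 + 3222 + 3211 + 3226 + 3227) / 12 = 38584.0000 / 12 = 3215.3333
CL = X̄̄ = 3215.3333

3215.333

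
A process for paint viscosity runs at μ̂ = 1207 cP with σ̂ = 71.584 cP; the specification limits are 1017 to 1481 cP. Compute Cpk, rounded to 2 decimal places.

0.88

Cpu = (USL − μ̂) / (3σ̂) = (1481 − 1207) / (3 × 71.584) = 1.2759; Cpl = (μ̂ − LSL) / (3σ̂) = (1207 − 1017) / (3 × 71.584) = 0.8847; Cpk = min(Cpu, Cpl) = 0.8847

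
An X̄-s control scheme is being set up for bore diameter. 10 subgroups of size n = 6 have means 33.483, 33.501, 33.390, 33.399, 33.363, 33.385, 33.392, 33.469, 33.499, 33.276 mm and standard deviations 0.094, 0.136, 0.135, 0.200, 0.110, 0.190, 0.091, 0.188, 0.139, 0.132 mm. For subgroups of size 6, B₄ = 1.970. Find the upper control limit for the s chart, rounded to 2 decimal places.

0.28

s̄ = (0.094 + 0.136 + 0.135 + 0.200 + 0.110 + 0.190 + 0.091 + 0.188 + 0.139 + 0.132) / 10 = 0.1415
UCL_s = B₄·s̄ = 1.970 × 0.1415 = 0.2788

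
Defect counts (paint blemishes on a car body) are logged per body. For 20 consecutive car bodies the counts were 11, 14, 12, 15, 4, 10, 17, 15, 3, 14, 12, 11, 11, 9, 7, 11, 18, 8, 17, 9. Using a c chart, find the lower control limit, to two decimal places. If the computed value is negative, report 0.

1.27

c̄ = (11 + 14 + 12 + 15 + 4 + 10 + 17 + 15 + 3 + 14 + 12 + 11 + 11 + 9 + 7 + 11 + 18 + 8 + 17 + 9) / 20 = 228 / 20 = 11.4000
LCL = c̄ − 3√c̄ = 11.4000 − 3 × 3.3764 = 1.2708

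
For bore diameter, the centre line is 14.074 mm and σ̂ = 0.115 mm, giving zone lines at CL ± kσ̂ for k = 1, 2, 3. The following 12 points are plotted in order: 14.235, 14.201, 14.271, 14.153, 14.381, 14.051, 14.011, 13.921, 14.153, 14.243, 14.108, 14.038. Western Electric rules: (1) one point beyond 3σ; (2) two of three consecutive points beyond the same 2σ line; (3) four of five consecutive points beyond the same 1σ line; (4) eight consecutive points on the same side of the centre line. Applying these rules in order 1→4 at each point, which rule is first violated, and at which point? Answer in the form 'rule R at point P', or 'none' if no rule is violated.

Zone of each point (C = within 1σ̂, B = 1σ̂–2σ̂, A = 2σ̂–3σ̂, * = beyond 3σ̂; sign = side of CL): 1:+B, 2:+B, 3:+B, 4:+C, 5:+A, 6:-C, 7:-C, 8:-B, 9:+C, 10:+B, 11:+C, 12:-C
Rule 3 (four of five consecutive points beyond the same 1σ limit) is satisfied at point 5.

rule 3 at point 5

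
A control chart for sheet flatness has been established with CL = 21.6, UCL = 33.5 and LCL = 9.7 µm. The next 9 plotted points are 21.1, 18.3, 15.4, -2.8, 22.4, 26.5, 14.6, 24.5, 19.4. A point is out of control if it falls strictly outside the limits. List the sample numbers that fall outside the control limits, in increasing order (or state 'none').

4

Compare each point to [9.7, 33.5]: sample 4 = -2.8 < LCL.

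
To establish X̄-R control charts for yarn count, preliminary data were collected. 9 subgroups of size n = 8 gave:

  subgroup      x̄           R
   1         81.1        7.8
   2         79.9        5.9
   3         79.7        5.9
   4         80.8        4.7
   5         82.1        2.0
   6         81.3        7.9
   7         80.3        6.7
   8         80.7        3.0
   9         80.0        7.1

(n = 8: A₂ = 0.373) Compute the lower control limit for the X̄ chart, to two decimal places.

X̄̄ = (81.1 + 79.9 + 79.7 + 80.8 + 82.1 + 81.3 + 80.3 + 80.7 + 80.0) / 9 = 725.9000 / 9 = 80.6556
R̄ = (7.8 + 5.9 + 5.9 + 4.7 + 2.0 + 7.9 + 6.7 + 3.0 + 7.1) / 9 = 51.0000 / 9 = 5.6667
LCL = X̄̄ − A₂·R̄ = 80.6556 − 0.373 × 5.6667 = 78.5419

78.54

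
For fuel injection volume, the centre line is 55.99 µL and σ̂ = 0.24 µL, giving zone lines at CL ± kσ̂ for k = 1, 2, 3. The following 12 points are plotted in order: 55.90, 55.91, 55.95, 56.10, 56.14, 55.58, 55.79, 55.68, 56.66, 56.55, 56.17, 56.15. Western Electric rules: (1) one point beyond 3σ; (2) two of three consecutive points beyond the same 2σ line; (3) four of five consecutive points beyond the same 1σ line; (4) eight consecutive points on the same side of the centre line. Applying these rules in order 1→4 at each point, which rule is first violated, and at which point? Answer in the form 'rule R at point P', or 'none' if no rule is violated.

rule 2 at point 10

Zone of each point (C = within 1σ̂, B = 1σ̂–2σ̂, A = 2σ̂–3σ̂, * = beyond 3σ̂; sign = side of CL): 1:-C, 2:-C, 3:-C, 4:+C, 5:+C, 6:-B, 7:-C, 8:-B, 9:+A, 10:+A, 11:+C, 12:+C
Rule 2 (two of three consecutive points beyond the same 2σ limit) is satisfied at point 10.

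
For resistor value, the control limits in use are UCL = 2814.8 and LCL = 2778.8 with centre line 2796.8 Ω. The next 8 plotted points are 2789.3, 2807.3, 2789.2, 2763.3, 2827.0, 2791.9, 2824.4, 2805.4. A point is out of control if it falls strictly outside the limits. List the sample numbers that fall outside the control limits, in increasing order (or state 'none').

4, 5, 7

Compare each point to [2778.8, 2814.8]: sample 4 = 2763.3 < LCL; sample 5 = 2827.0 > UCL; sample 7 = 2824.4 > UCL.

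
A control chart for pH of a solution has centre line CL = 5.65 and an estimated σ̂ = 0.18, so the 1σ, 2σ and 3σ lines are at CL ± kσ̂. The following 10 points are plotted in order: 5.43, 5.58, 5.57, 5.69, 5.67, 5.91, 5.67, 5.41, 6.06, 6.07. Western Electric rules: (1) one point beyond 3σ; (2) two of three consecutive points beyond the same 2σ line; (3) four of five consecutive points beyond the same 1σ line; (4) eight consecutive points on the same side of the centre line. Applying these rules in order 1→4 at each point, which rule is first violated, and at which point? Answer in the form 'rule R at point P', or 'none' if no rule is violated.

Zone of each point (C = within 1σ̂, B = 1σ̂–2σ̂, A = 2σ̂–3σ̂, * = beyond 3σ̂; sign = side of CL): 1:-B, 2:-C, 3:-C, 4:+C, 5:+C, 6:+B, 7:+C, 8:-B, 9:+A, 10:+A
Rule 2 (two of three consecutive points beyond the same 2σ limit) is satisfied at point 10.

rule 2 at point 10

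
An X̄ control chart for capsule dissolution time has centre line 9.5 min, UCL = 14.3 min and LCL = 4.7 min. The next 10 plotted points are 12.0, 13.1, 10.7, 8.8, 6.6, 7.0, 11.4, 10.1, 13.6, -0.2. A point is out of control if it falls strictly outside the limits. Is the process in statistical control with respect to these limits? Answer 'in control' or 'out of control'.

out of control

Compare each point to [4.7, 14.3]: sample 10 = -0.2 < LCL.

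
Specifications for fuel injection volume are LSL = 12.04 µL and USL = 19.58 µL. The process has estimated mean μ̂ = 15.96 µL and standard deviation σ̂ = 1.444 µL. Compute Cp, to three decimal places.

0.870

Cp = (USL − LSL) / (6σ̂) = (19.58 − 12.04) / (6 × 1.444) = 7.5400 / 8.6640 = 0.8703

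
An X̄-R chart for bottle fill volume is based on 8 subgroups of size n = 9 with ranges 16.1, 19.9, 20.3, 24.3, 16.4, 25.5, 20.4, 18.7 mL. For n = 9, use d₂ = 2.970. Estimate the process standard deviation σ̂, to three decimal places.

6.801

R̄ = (16.1 + 19.9 + 20.3 + 24.3 + 16.4 + 25.5 + 20.4 + 18.7) / 8 = 20.2000
σ̂ = R̄ / d₂ = 20.2000 / 2.970 = 6.8013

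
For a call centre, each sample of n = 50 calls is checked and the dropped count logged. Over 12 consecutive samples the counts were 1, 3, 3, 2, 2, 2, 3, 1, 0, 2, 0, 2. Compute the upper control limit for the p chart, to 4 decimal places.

0.1130

p̄ = Σdᵢ / (k·n) = 21 / (12 × 50) = 0.03500
UCL = p̄ + 3·√(p̄(1−p̄)/n) = 0.03500 + 3 × √(0.03500×0.96500/50) = 0.03500 + 3 × 0.02599 = 0.11297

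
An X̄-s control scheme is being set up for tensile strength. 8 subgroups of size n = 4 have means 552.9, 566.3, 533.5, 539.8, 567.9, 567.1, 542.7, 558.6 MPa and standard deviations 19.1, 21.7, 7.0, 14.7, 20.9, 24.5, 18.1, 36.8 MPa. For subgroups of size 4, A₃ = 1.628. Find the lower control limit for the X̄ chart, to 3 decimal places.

X̄̄ = (552.9 + 566.3 + 533.5 + 539.8 + 567.9 + 567.1 + 542.7 + 558.6) / 8 = 553.6000
s̄ = (19.1 + 21.7 + 7.0 + 14.7 + 20.9 + 24.5 + 18.1 + 36.8) / 8 = 20.3500
LCL = X̄̄ − A₃·s̄ = 553.6000 − 1.628 × 20.3500 = 520.4702

520.470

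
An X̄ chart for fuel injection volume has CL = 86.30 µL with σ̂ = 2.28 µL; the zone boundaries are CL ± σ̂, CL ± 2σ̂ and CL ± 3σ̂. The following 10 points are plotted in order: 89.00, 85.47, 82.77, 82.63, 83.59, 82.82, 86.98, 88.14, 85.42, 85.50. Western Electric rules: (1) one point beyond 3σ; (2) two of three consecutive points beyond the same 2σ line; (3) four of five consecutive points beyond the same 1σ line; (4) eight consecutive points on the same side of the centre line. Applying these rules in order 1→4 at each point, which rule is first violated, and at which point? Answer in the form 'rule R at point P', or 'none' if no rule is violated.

rule 3 at point 6

Zone of each point (C = within 1σ̂, B = 1σ̂–2σ̂, A = 2σ̂–3σ̂, * = beyond 3σ̂; sign = side of CL): 1:+B, 2:-C, 3:-B, 4:-B, 5:-B, 6:-B, 7:+C, 8:+C, 9:-C, 10:-C
Rule 3 (four of five consecutive points beyond the same 1σ limit) is satisfied at point 6.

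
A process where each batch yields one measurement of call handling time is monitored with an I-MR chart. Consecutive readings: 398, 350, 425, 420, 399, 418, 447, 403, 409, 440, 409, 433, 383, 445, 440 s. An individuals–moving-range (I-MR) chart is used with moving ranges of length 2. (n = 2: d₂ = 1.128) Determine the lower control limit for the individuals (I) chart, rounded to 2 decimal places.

X̄ = (398 + 350 + 425 + 420 + 399 + 418 + 447 + 403 + 409 + 440 + 409 + 433 + 383 + 445 + 440) / 15 = 414.6000
Moving ranges: 48, 75, 5, 21, 19, 29, 44, 6, 31, 31, 24, 50, 62, 5; M̄R̄ = 450.0000 / 14 = 32.1429
LCL = X̄ − 3·M̄R̄/d₂ = 414.6000 − 3 × 32.1429 / 1.128 = 329.1137

329.11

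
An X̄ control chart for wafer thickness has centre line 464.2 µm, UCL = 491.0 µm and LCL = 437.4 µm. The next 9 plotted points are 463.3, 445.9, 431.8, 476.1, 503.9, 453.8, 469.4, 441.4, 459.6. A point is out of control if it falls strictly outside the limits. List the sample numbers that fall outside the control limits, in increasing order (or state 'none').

3, 5

Compare each point to [437.4, 491.0]: sample 3 = 431.8 < LCL; sample 5 = 503.9 > UCL.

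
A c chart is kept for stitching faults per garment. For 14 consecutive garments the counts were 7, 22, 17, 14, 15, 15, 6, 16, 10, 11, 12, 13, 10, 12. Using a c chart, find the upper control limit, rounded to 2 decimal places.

c̄ = (7 + 22 + 17 + 14 + 15 + 15 + 6 + 16 + 10 + 11 + 12 + 13 + 10 + 12) / 14 = 180 / 14 = 12.8571
UCL = c̄ + 3√c̄ = 12.8571 + 3 × √12.8571 = 12.8571 + 3 × 3.5857 = 23.6142

23.61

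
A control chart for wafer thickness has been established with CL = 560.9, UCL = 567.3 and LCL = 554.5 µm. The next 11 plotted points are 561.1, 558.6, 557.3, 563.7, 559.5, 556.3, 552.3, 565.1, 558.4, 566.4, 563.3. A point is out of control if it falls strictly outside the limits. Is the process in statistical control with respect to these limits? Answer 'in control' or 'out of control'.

out of control

Compare each point to [554.5, 567.3]: sample 7 = 552.3 < LCL.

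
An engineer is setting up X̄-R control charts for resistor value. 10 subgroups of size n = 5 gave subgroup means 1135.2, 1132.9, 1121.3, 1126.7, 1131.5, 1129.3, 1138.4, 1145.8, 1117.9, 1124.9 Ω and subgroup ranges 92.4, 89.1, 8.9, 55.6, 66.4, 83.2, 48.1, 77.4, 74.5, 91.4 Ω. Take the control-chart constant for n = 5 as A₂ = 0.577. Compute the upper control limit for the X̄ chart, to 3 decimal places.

X̄̄ = (1135.2 + 1132.9 + 1121.3 + 1126.7 + 1131.5 + 1129.3 + 1138.4 + 1145.8 + 1117.9 + 1124.9) / 10 = 11303.9000 / 10 = 1130.3900
R̄ = (92.4 + 89.1 + 8.9 + 55.6 + 66.4 + 83.2 + 48.1 + 77.4 + 74.5 + 91.4) / 10 = 687.0000 / 10 = 68.7000
UCL = X̄̄ + A₂·R̄ = 1130.3900 + 0.577 × 68.7000 = 1170.0299

1170.030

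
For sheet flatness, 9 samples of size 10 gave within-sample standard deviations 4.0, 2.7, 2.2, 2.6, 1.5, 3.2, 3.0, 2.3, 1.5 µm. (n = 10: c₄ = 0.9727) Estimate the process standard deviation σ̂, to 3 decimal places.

s̄ = (4.0 + 2.7 + 2.2 + 2.6 + 1.5 + 3.2 + 3.0 + 2.3 + 1.5) / 9 = 2.5556
σ̂ = s̄ / c₄ = 2.5556 / 0.9727 = 2.6273

2.627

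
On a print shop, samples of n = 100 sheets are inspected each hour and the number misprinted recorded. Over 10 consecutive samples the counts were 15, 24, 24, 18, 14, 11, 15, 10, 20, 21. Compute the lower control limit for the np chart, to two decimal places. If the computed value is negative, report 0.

p̄ = Σdᵢ / (k·n) = 172 / (10 × 100) = 0.17200
LCL = np̄ − 3·√(np̄(1−p̄)) = 17.2000 − 3 × 3.7738 = 5.8786

5.88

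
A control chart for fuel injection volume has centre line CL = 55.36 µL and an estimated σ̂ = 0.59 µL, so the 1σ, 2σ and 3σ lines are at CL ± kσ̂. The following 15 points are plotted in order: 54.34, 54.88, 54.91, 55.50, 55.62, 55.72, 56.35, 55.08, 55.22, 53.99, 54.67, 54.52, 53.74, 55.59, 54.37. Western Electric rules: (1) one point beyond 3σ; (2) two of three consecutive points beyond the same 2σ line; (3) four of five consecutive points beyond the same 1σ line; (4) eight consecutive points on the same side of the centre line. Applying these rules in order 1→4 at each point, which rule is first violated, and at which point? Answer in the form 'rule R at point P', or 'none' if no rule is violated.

rule 3 at point 13

Zone of each point (C = within 1σ̂, B = 1σ̂–2σ̂, A = 2σ̂–3σ̂, * = beyond 3σ̂; sign = side of CL): 1:-B, 2:-C, 3:-C, 4:+C, 5:+C, 6:+C, 7:+B, 8:-C, 9:-C, 10:-A, 11:-B, 12:-B, 13:-A, 14:+C, 15:-B
Rule 3 (four of five consecutive points beyond the same 1σ limit) is satisfied at point 13.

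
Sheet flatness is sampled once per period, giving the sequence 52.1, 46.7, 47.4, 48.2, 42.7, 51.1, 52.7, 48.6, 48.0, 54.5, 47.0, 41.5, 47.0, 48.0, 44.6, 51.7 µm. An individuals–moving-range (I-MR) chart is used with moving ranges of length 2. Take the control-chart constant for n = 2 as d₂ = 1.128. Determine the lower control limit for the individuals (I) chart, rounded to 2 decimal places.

X̄ = (52.1 + 46.7 + 47.4 + 48.2 + 42.7 + 51.1 + 52.7 + 48.6 + 48.0 + 54.5 + 47.0 + 41.5 + 47.0 + 48.0 + 44.6 + 51.7) / 16 = 48.2375
Moving ranges: 5.4, 0.7, 0.8, 5.5, 8.4, 1.6, 4.1, 0.6, 6.5, 7.5, 5.5, 5.5, 1.0, 3.4, 7.1; M̄R̄ = 63.6000 / 15 = 4.2400
LCL = X̄ − 3·M̄R̄/d₂ = 48.2375 − 3 × 4.2400 / 1.128 = 36.9609

36.96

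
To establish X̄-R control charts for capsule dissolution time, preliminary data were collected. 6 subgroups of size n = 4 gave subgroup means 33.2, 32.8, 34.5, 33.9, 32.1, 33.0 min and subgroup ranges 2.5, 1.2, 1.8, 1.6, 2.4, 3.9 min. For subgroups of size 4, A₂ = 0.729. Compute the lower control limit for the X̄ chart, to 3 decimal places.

X̄̄ = (33.2 + 32.8 + 34.5 + 33.9 + 32.1 + 33.0) / 6 = 199.5000 / 6 = 33.2500
R̄ = (2.5 + 1.2 + 1.8 + 1.6 + 2.4 + 3.9) / 6 = 13.4000 / 6 = 2.2333
LCL = X̄̄ − A₂·R̄ = 33.2500 − 0.729 × 2.2333 = 31.6219

31.622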